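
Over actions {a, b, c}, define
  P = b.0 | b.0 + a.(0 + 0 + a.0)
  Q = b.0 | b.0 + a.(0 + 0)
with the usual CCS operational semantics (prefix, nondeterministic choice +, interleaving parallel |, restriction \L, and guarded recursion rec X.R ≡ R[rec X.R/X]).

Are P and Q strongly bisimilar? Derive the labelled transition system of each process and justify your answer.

Reachable graph of P (6 states):
  s0 = b.0 | b.0 + a.(0 + 0 + a.0) ⊢ -a-> s1, -b-> s2, -b-> s3
  s1 = 0 + 0 + a.0 ⊢ -a-> s4
  s2 = 0 | b.0 ⊢ -b-> s5
  s3 = b.0 | 0 ⊢ -b-> s5
  s4 = 0 ⊢ (no moves)
  s5 = 0 | 0 ⊢ (no moves)
Reachable graph of Q (5 states):
  t0 = b.0 | b.0 + a.(0 + 0) ⊢ -a-> t1, -b-> t2, -b-> t3
  t1 = 0 + 0 ⊢ (no moves)
  t2 = 0 | b.0 ⊢ -b-> t4
  t3 = b.0 | 0 ⊢ -b-> t4
  t4 = 0 | 0 ⊢ (no moves)
Coarsest stable partition (strong bisimilarity classes):
  B0 = {s0}
  B1 = {s2, s3, t2, t3}
  B2 = {s4, s5, t1, t4}
  B3 = {s1}
  B4 = {t0}
s0 ∈ B0, t0 ∈ B4 → different blocks

not bisimilar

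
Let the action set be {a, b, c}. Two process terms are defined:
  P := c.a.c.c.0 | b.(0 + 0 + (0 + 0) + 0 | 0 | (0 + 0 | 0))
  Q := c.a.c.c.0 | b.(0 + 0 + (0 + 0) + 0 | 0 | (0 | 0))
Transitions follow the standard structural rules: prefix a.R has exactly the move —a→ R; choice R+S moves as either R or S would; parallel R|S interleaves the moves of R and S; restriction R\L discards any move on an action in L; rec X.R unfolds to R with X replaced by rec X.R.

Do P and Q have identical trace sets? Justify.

YES

Reachable graph of P (10 states):
  s0 = c.a.c.c.0 | b.(0 + 0 + (0 + 0) + 0 | 0 | (0 + 0 | 0)) :: ··b··> s1, ··c··> s2
  s1 = c.a.c.c.0 | (0 + 0 + (0 + 0) + 0 | 0 | (0 + 0 | 0)) :: ··c··> s3
  s2 = a.c.c.0 | b.(0 + 0 + (0 + 0) + 0 | 0 | (0 + 0 | 0)) :: ··a··> s4, ··b··> s3
  s3 = a.c.c.0 | (0 + 0 + (0 + 0) + 0 | 0 | (0 + 0 | 0)) :: ··a··> s5
  s4 = c.c.0 | b.(0 + 0 + (0 + 0) + 0 | 0 | (0 + 0 | 0)) :: ··b··> s5, ··c··> s6
  s5 = c.c.0 | (0 + 0 + (0 + 0) + 0 | 0 | (0 + 0 | 0)) :: ··c··> s7
  s6 = c.0 | b.(0 + 0 + (0 + 0) + 0 | 0 | (0 + 0 | 0)) :: ··b··> s7, ··c··> s8
  s7 = c.0 | (0 + 0 + (0 + 0) + 0 | 0 | (0 + 0 | 0)) :: ··c··> s9
  s8 = 0 | b.(0 + 0 + (0 + 0) + 0 | 0 | (0 + 0 | 0)) :: ··b··> s9
  s9 = 0 | (0 + 0 + (0 + 0) + 0 | 0 | (0 + 0 | 0)) :: ∅
Reachable graph of Q (10 states):
  t0 = c.a.c.c.0 | b.(0 + 0 + (0 + 0) + 0 | 0 | (0 | 0)) :: ··b··> t1, ··c··> t2
  t1 = c.a.c.c.0 | (0 + 0 + (0 + 0) + 0 | 0 | (0 | 0)) :: ··c··> t3
  t2 = a.c.c.0 | b.(0 + 0 + (0 + 0) + 0 | 0 | (0 | 0)) :: ··a··> t4, ··b··> t3
  t3 = a.c.c.0 | (0 + 0 + (0 + 0) + 0 | 0 | (0 | 0)) :: ··a··> t5
  t4 = c.c.0 | b.(0 + 0 + (0 + 0) + 0 | 0 | (0 | 0)) :: ··b··> t5, ··c··> t6
  t5 = c.c.0 | (0 + 0 + (0 + 0) + 0 | 0 | (0 | 0)) :: ··c··> t7
  t6 = c.0 | b.(0 + 0 + (0 + 0) + 0 | 0 | (0 | 0)) :: ··b··> t7, ··c··> t8
  t7 = c.0 | (0 + 0 + (0 + 0) + 0 | 0 | (0 | 0)) :: ··c··> t9
  t8 = 0 | b.(0 + 0 + (0 + 0) + 0 | 0 | (0 | 0)) :: ··b··> t9
  t9 = 0 | (0 + 0 + (0 + 0) + 0 | 0 | (0 | 0)) :: ∅
Bisimilarity quotient blocks:
  B0 = {s0, t0}
  B1 = {s2, t2}
  B2 = {s4, t4}
  B3 = {s5, t5}
  B4 = {s7, t7}
  B5 = {s9, t9}
  B6 = {s6, t6}
  B7 = {s8, t8}
  B8 = {s3, t3}
  B9 = {s1, t1}
s0 ∈ B0, t0 ∈ B0 → same block
Bisimilar ⇒ trace-equivalent.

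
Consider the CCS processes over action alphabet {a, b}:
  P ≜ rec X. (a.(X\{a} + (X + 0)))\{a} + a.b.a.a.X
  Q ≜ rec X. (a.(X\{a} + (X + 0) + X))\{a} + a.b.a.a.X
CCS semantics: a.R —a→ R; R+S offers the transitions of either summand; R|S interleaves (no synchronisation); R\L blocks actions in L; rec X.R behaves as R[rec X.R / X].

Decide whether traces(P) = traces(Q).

trace-equivalent

Reachable graph of P (4 states):
  s0 = rec X. (a.(X\{a} + (X + 0)))\{a} + a.b.a.a.X :: --a--▸ s1
  s1 = b.a.a.(rec X. (a.(X\{a} + (X + 0)))\{a} + a.b.a.a.X) :: --b--▸ s2
  s2 = a.a.(rec X. (a.(X\{a} + (X + 0)))\{a} + a.b.a.a.X) :: --a--▸ s3
  s3 = a.(rec X. (a.(X\{a} + (X + 0)))\{a} + a.b.a.a.X) :: --a--▸ s0
Reachable graph of Q (4 states):
  t0 = rec X. (a.(X\{a} + (X + 0) + X))\{a} + a.b.a.a.X :: --a--▸ t1
  t1 = b.a.a.(rec X. (a.(X\{a} + (X + 0) + X))\{a} + a.b.a.a.X) :: --b--▸ t2
  t2 = a.a.(rec X. (a.(X\{a} + (X + 0) + X))\{a} + a.b.a.a.X) :: --a--▸ t3
  t3 = a.(rec X. (a.(X\{a} + (X + 0) + X))\{a} + a.b.a.a.X) :: --a--▸ t0
Bisimilarity quotient blocks:
  B0 = {s0, t0}
  B1 = {s1, t1}
  B2 = {s2, t2}
  B3 = {s3, t3}
s0 ∈ B0, t0 ∈ B0 → same block
Bisimilar ⇒ trace-equivalent.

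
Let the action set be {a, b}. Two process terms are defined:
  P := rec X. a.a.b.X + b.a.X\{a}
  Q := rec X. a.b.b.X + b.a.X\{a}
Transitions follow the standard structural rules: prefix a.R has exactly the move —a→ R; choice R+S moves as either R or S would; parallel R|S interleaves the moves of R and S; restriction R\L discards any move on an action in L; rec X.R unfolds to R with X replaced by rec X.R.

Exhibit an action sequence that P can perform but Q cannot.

Reachable graph of P (6 states):
  s0 = rec X. a.a.b.X + b.a.X\{a} | ··a··> s1, ··b··> s2
  s1 = a.b.(rec X. a.a.b.X + b.a.X\{a}) | ··a··> s3
  s2 = a.(rec X. a.a.b.X + b.a.X\{a})\{a} | ··a··> s4
  s3 = b.(rec X. a.a.b.X + b.a.X\{a}) | ··b··> s0
  s4 = (rec X. a.a.b.X + b.a.X\{a})\{a} | ··b··> s5
  s5 = (a.(rec X. a.a.b.X + b.a.X\{a})\{a})\{a} | ·
Reachable graph of Q (6 states):
  t0 = rec X. a.b.b.X + b.a.X\{a} | ··a··> t1, ··b··> t2
  t1 = b.b.(rec X. a.b.b.X + b.a.X\{a}) | ··b··> t3
  t2 = a.(rec X. a.b.b.X + b.a.X\{a})\{a} | ··a··> t4
  t3 = b.(rec X. a.b.b.X + b.a.X\{a}) | ··b··> t0
  t4 = (rec X. a.b.b.X + b.a.X\{a})\{a} | ··b··> t5
  t5 = (a.(rec X. a.b.b.X + b.a.X\{a})\{a})\{a} | ·
Executing aa from P (initial set {s0}):
  step 1 (a): {s1}
  step 2 (a): {s3}
  ✓ P
Executing aa from Q (initial set {t0}):
  step 1 (a): {t1}
  step 2 (a): ∅  — Q cannot continue

aa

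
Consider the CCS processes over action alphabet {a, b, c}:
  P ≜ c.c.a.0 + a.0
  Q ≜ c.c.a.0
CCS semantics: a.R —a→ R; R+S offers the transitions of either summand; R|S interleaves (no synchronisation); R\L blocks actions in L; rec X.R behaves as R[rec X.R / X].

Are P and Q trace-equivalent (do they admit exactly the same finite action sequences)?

NO — witness ⟨a⟩

LTS(P): 4 reachable states
  p0 = c.c.a.0 + a.0 has moves =a=> p1, =c=> p2
  p1 = 0 has moves ·
  p2 = c.a.0 has moves =c=> p3
  p3 = a.0 has moves =a=> p1
LTS(Q): 4 reachable states
  q0 = c.c.a.0 has moves =c=> q1
  q1 = c.a.0 has moves =c=> q2
  q2 = a.0 has moves =a=> q3
  q3 = 0 has moves ·
Executing a from P (initial set {p0}):
  after a @ step 1: {p1}
  P completes σ.
Executing a from Q (initial set {q0}):
  after a @ step 1: no successor for Q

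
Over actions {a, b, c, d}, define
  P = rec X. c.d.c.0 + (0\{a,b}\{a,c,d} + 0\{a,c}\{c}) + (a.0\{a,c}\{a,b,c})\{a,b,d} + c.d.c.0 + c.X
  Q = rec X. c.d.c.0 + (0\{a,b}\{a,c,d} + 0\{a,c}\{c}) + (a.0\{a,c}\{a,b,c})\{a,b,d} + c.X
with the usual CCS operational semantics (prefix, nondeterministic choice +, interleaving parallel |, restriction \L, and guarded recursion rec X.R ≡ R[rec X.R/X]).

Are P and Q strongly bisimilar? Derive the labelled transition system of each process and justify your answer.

Reachable graph of P (4 states):
  u0 = rec X. c.d.c.0 + (0\{a,b}\{a,c,d} + 0\{a,c}\{c}) + (a.0\{a,c}\{a,b,c})\{a,b,d} + c.d.c.0 + c.X | --c--▸ u0, --c--▸ u1
  u1 = d.c.0 | --d--▸ u2
  u2 = c.0 | --c--▸ u3
  u3 = 0 | deadlocked
Reachable graph of Q (4 states):
  v0 = rec X. c.d.c.0 + (0\{a,b}\{a,c,d} + 0\{a,c}\{c}) + (a.0\{a,c}\{a,b,c})\{a,b,d} + c.X | --c--▸ v0, --c--▸ v1
  v1 = d.c.0 | --d--▸ v2
  v2 = c.0 | --c--▸ v3
  v3 = 0 | deadlocked
Partition-refinement fixed point:
  B0 = {u0, v0}
  B1 = {u1, v1}
  B2 = {u2, v2}
  B3 = {u3, v3}
u0 ∈ B0, v0 ∈ B0 → same block

YES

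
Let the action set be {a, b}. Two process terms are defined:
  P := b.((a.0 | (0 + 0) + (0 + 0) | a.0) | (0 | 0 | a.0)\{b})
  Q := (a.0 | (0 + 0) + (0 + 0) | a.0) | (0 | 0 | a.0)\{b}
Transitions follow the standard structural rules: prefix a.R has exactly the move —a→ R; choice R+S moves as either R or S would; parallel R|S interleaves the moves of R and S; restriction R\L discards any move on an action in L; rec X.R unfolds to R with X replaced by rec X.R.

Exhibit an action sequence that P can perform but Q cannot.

b

Reachable graph of P (7 states):
  m0 = b.((a.0 | (0 + 0) + (0 + 0) | a.0) | (0 | 0 | a.0)\{b}) :: —b→ m1
  m1 = (a.0 | (0 + 0) + (0 + 0) | a.0) | (0 | 0 | a.0)\{b} :: —a→ m2, —a→ m3, —a→ m4
  m2 = (0 + 0) | 0 | (0 | 0 | a.0)\{b} :: —a→ m5
  m3 = (a.0 | (0 + 0) + (0 + 0) | a.0) | (0 | 0 | 0)\{b} :: —a→ m5, —a→ m6
  m4 = 0 | (0 + 0) | (0 | 0 | a.0)\{b} :: —a→ m6
  m5 = (0 + 0) | 0 | (0 | 0 | 0)\{b} :: ·
  m6 = 0 | (0 + 0) | (0 | 0 | 0)\{b} :: ·
Reachable graph of Q (6 states):
  n0 = (a.0 | (0 + 0) + (0 + 0) | a.0) | (0 | 0 | a.0)\{b} :: —a→ n1, —a→ n2, —a→ n3
  n1 = (0 + 0) | 0 | (0 | 0 | a.0)\{b} :: —a→ n4
  n2 = (a.0 | (0 + 0) + (0 + 0) | a.0) | (0 | 0 | 0)\{b} :: —a→ n4, —a→ n5
  n3 = 0 | (0 + 0) | (0 | 0 | a.0)\{b} :: —a→ n5
  n4 = (0 + 0) | 0 | (0 | 0 | 0)\{b} :: ·
  n5 = 0 | (0 + 0) | (0 | 0 | 0)\{b} :: ·
Run σ = ⟨b⟩ on P: start {m0}
  [1] b ⇒ {m1}
  P completes σ.
Run σ = ⟨b⟩ on Q: start {n0}
  [1] b ⇒ ∅  — Q cannot continue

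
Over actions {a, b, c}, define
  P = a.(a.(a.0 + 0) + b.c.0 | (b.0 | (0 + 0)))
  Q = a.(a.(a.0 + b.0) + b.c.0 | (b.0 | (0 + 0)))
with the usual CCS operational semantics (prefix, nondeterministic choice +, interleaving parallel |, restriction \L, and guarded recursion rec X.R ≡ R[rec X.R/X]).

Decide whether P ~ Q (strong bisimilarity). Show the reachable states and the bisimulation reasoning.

LTS(P): 9 reachable states
  p0 = a.(a.(a.0 + 0) + b.c.0 | (b.0 | (0 + 0))) | -a-> p1
  p1 = a.(a.0 + 0) + b.c.0 | (b.0 | (0 + 0)) | -a-> p2, -b-> p3, -b-> p4
  p2 = a.0 + 0 | -a-> p5
  p3 = b.c.0 | (0 | (0 + 0)) | -b-> p6
  p4 = c.0 | (b.0 | (0 + 0)) | -b-> p6, -c-> p7
  p5 = 0 | ∅
  p6 = c.0 | (0 | (0 + 0)) | -c-> p8
  p7 = 0 | (b.0 | (0 + 0)) | -b-> p8
  p8 = 0 | (0 | (0 + 0)) | ∅
LTS(Q): 9 reachable states
  q0 = a.(a.(a.0 + b.0) + b.c.0 | (b.0 | (0 + 0))) | -a-> q1
  q1 = a.(a.0 + b.0) + b.c.0 | (b.0 | (0 + 0)) | -a-> q2, -b-> q3, -b-> q4
  q2 = a.0 + b.0 | -a-> q5, -b-> q5
  q3 = b.c.0 | (0 | (0 + 0)) | -b-> q6
  q4 = c.0 | (b.0 | (0 + 0)) | -b-> q6, -c-> q7
  q5 = 0 | ∅
  q6 = c.0 | (0 | (0 + 0)) | -c-> q8
  q7 = 0 | (b.0 | (0 + 0)) | -b-> q8
  q8 = 0 | (0 | (0 + 0)) | ∅
Coarsest stable partition (strong bisimilarity classes):
  B0 = {p0}
  B1 = {p1}
  B2 = {p3, q3}
  B3 = {p6, q6}
  B4 = {p5, p8, q5, q8}
  B5 = {p4, q4}
  B6 = {p7, q7}
  B7 = {p2}
  B8 = {q0}
  B9 = {q1}
  B10 = {q2}
p0 ∈ B0, q0 ∈ B8 → different blocks

P ≁ Q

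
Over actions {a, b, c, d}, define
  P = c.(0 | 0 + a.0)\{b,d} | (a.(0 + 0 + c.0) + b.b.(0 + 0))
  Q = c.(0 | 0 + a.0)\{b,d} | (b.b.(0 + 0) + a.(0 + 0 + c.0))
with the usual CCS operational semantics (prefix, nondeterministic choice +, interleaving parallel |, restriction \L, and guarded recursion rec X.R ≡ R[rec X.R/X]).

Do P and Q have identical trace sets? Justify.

trace-equivalent

Reachable graph of P (15 states):
  s0 = c.(0 | 0 + a.0)\{b,d} | (a.(0 + 0 + c.0) + b.b.(0 + 0)) → ··a··> s1, ··b··> s2, ··c··> s3
  s1 = c.(0 | 0 + a.0)\{b,d} | (0 + 0 + c.0) → ··c··> s4, ··c··> s5
  s2 = c.(0 | 0 + a.0)\{b,d} | b.(0 + 0) → ··b··> s6, ··c··> s7
  s3 = (0 | 0 + a.0)\{b,d} | (a.(0 + 0 + c.0) + b.b.(0 + 0)) → ··a··> s4, ··a··> s8, ··b··> s7
  s4 = (0 | 0 + a.0)\{b,d} | (0 + 0 + c.0) → ··a··> s9, ··c··> s10
  s5 = c.(0 | 0 + a.0)\{b,d} | 0 → ··c··> s10
  s6 = c.(0 | 0 + a.0)\{b,d} | (0 + 0) → ··c··> s11
  s7 = (0 | 0 + a.0)\{b,d} | b.(0 + 0) → ··a··> s12, ··b··> s11
  s8 = 0\{b,d} | (a.(0 + 0 + c.0) + b.b.(0 + 0)) → ··a··> s9, ··b··> s12
  s9 = 0\{b,d} | (0 + 0 + c.0) → ··c··> s13
  s10 = (0 | 0 + a.0)\{b,d} | 0 → ··a··> s13
  s11 = (0 | 0 + a.0)\{b,d} | (0 + 0) → ··a··> s14
  s12 = 0\{b,d} | b.(0 + 0) → ··b··> s14
  s13 = 0\{b,d} | 0 → deadlocked
  s14 = 0\{b,d} | (0 + 0) → deadlocked
Reachable graph of Q (15 states):
  t0 = c.(0 | 0 + a.0)\{b,d} | (b.b.(0 + 0) + a.(0 + 0 + c.0)) → ··a··> t1, ··b··> t2, ··c··> t3
  t1 = c.(0 | 0 + a.0)\{b,d} | (0 + 0 + c.0) → ··c··> t4, ··c··> t5
  t2 = c.(0 | 0 + a.0)\{b,d} | b.(0 + 0) → ··b··> t6, ··c··> t7
  t3 = (0 | 0 + a.0)\{b,d} | (b.b.(0 + 0) + a.(0 + 0 + c.0)) → ··a··> t4, ··a··> t8, ··b··> t7
  t4 = (0 | 0 + a.0)\{b,d} | (0 + 0 + c.0) → ··a··> t9, ··c··> t10
  t5 = c.(0 | 0 + a.0)\{b,d} | 0 → ··c··> t10
  t6 = c.(0 | 0 + a.0)\{b,d} | (0 + 0) → ··c··> t11
  t7 = (0 | 0 + a.0)\{b,d} | b.(0 + 0) → ··a··> t12, ··b··> t11
  t8 = 0\{b,d} | (b.b.(0 + 0) + a.(0 + 0 + c.0)) → ··a··> t9, ··b··> t12
  t9 = 0\{b,d} | (0 + 0 + c.0) → ··c··> t13
  t10 = (0 | 0 + a.0)\{b,d} | 0 → ··a··> t13
  t11 = (0 | 0 + a.0)\{b,d} | (0 + 0) → ··a··> t14
  t12 = 0\{b,d} | b.(0 + 0) → ··b··> t14
  t13 = 0\{b,d} | 0 → deadlocked
  t14 = 0\{b,d} | (0 + 0) → deadlocked
Coarsest stable partition (strong bisimilarity classes):
  B0 = {s0, t0}
  B1 = {s2, t2}
  B2 = {s7, t7}
  B3 = {s12, t12}
  B4 = {s13, s14, t13, t14}
  B5 = {s10, s11, t10, t11}
  B6 = {s5, s6, t5, t6}
  B7 = {s3, t3}
  B8 = {s8, t8}
  B9 = {s9, t9}
  B10 = {s4, t4}
  B11 = {s1, t1}
s0 ∈ B0, t0 ∈ B0 → same block
Bisimilar ⇒ trace-equivalent.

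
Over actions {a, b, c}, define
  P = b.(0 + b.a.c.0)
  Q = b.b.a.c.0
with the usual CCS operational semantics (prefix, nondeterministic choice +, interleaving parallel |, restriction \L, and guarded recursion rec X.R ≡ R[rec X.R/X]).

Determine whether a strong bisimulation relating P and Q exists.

YES

Reachable graph of P (5 states):
  s0 = b.(0 + b.a.c.0) ⊢ —b→ s1
  s1 = 0 + b.a.c.0 ⊢ —b→ s2
  s2 = a.c.0 ⊢ —a→ s3
  s3 = c.0 ⊢ —c→ s4
  s4 = 0 ⊢ ·
Reachable graph of Q (5 states):
  t0 = b.b.a.c.0 ⊢ —b→ t1
  t1 = b.a.c.0 ⊢ —b→ t2
  t2 = a.c.0 ⊢ —a→ t3
  t3 = c.0 ⊢ —c→ t4
  t4 = 0 ⊢ ·
Partition-refinement fixed point:
  B0 = {s0, t0}
  B1 = {s1, t1}
  B2 = {s2, t2}
  B3 = {s3, t3}
  B4 = {s4, t4}
s0 ∈ B0, t0 ∈ B0 → same block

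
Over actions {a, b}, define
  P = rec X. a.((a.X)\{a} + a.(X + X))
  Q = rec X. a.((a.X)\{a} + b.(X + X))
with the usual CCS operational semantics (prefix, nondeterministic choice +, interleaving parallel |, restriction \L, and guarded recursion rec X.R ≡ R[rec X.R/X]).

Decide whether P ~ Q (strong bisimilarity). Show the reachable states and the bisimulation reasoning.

NO

LTS(P): 3 reachable states
  s0 = rec X. a.((a.X)\{a} + a.(X + X)) :: -a-> s1
  s1 = (a.(rec X. a.((a.X)\{a} + a.(X + X))))\{a} + a.((rec X. a.((a.X)\{a} + a.(X + X))) + (rec X. a.((a.X)\{a} + a.(X + X)))) :: -a-> s2
  s2 = (rec X. a.((a.X)\{a} + a.(X + X))) + (rec X. a.((a.X)\{a} + a.(X + X))) :: -a-> s1
LTS(Q): 3 reachable states
  t0 = rec X. a.((a.X)\{a} + b.(X + X)) :: -a-> t1
  t1 = (a.(rec X. a.((a.X)\{a} + b.(X + X))))\{a} + b.((rec X. a.((a.X)\{a} + b.(X + X))) + (rec X. a.((a.X)\{a} + b.(X + X)))) :: -b-> t2
  t2 = (rec X. a.((a.X)\{a} + b.(X + X))) + (rec X. a.((a.X)\{a} + b.(X + X))) :: -a-> t1
Bisimilarity quotient blocks:
  B0 = {s0, s1, s2}
  B1 = {t0, t2}
  B2 = {t1}
s0 ∈ B0, t0 ∈ B1 → different blocks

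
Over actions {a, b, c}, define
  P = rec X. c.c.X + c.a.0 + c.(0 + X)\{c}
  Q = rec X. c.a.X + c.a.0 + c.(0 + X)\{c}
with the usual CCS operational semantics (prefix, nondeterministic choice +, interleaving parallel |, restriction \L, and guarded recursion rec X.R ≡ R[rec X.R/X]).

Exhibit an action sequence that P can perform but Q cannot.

Reachable graph of P (5 states):
  m0 = rec X. c.c.X + c.a.0 + c.(0 + X)\{c} | —c→ m1, —c→ m2, —c→ m3
  m1 = (0 + (rec X. c.c.X + c.a.0 + c.(0 + X)\{c}))\{c} | ∅
  m2 = a.0 | —a→ m4
  m3 = c.(rec X. c.c.X + c.a.0 + c.(0 + X)\{c}) | —c→ m0
  m4 = 0 | ∅
Reachable graph of Q (5 states):
  n0 = rec X. c.a.X + c.a.0 + c.(0 + X)\{c} | —c→ n1, —c→ n2, —c→ n3
  n1 = (0 + (rec X. c.a.X + c.a.0 + c.(0 + X)\{c}))\{c} | ∅
  n2 = a.(rec X. c.a.X + c.a.0 + c.(0 + X)\{c}) | —a→ n0
  n3 = a.0 | —a→ n4
  n4 = 0 | ∅
Executing cc from P (initial set {m0}):
  [1] c ⇒ {m1, m2, m3}
  [2] c ⇒ {m0}
  ✓ P
Executing cc from Q (initial set {n0}):
  [1] c ⇒ {n1, n2, n3}
  [2] c ⇒ no successor for Q

cc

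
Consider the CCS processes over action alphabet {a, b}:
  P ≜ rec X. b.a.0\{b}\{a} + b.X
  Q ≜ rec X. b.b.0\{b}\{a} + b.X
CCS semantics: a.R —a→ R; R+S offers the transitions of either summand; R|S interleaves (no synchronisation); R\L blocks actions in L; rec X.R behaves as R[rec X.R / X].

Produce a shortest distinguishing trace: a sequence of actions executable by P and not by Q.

P's transition system — 3 states:
  m0 = rec X. b.a.0\{b}\{a} + b.X :: -b-> m0, -b-> m1
  m1 = a.0\{b}\{a} :: -a-> m2
  m2 = 0\{b}\{a} :: ∅
Q's transition system — 3 states:
  n0 = rec X. b.b.0\{b}\{a} + b.X :: -b-> n0, -b-> n1
  n1 = b.0\{b}\{a} :: -b-> n2
  n2 = 0\{b}\{a} :: ∅
Run σ = ⟨ba⟩ on P: start {m0}
  after b @ step 1: {m0, m1}
  after a @ step 2: {m2}
  ✓ P
Run σ = ⟨ba⟩ on Q: start {n0}
  after b @ step 1: {n0, n1}
  after a @ step 2: ∅ (Q stuck)

ba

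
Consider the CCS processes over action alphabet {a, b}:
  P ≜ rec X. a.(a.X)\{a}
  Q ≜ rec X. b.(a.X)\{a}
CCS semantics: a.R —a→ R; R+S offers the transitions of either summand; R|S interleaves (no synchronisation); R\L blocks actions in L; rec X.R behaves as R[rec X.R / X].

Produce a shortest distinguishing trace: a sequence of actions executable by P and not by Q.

a

Reachable graph of P (2 states):
  u0 = rec X. a.(a.X)\{a} has moves ··a··> u1
  u1 = (a.(rec X. a.(a.X)\{a}))\{a} has moves deadlocked
Reachable graph of Q (2 states):
  v0 = rec X. b.(a.X)\{a} has moves ··b··> v1
  v1 = (a.(rec X. b.(a.X)\{a}))\{a} has moves deadlocked
Trace ⟨a⟩ through P, begin at {u0}:
  step 1 (a): {u1}
  ✓ P
Trace ⟨a⟩ through Q, begin at {v0}:
  step 1 (a): ∅  — Q cannot continue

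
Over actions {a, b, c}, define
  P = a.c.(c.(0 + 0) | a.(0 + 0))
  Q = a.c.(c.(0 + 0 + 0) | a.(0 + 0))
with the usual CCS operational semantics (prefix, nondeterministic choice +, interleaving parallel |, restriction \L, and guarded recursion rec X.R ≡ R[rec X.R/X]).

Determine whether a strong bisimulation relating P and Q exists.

LTS(P): 6 reachable states
  s0 = a.c.(c.(0 + 0) | a.(0 + 0)) ⊢ =a=> s1
  s1 = c.(c.(0 + 0) | a.(0 + 0)) ⊢ =c=> s2
  s2 = c.(0 + 0) | a.(0 + 0) ⊢ =a=> s3, =c=> s4
  s3 = c.(0 + 0) | (0 + 0) ⊢ =c=> s5
  s4 = (0 + 0) | a.(0 + 0) ⊢ =a=> s5
  s5 = (0 + 0) | (0 + 0) ⊢ ·
LTS(Q): 6 reachable states
  t0 = a.c.(c.(0 + 0 + 0) | a.(0 + 0)) ⊢ =a=> t1
  t1 = c.(c.(0 + 0 + 0) | a.(0 + 0)) ⊢ =c=> t2
  t2 = c.(0 + 0 + 0) | a.(0 + 0) ⊢ =a=> t3, =c=> t4
  t3 = c.(0 + 0 + 0) | (0 + 0) ⊢ =c=> t5
  t4 = (0 + 0 + 0) | a.(0 + 0) ⊢ =a=> t5
  t5 = (0 + 0 + 0) | (0 + 0) ⊢ ·
Coarsest stable partition (strong bisimilarity classes):
  B0 = {s0, t0}
  B1 = {s1, t1}
  B2 = {s2, t2}
  B3 = {s4, t4}
  B4 = {s5, t5}
  B5 = {s3, t3}
s0 ∈ B0, t0 ∈ B0 → same block

bisimilar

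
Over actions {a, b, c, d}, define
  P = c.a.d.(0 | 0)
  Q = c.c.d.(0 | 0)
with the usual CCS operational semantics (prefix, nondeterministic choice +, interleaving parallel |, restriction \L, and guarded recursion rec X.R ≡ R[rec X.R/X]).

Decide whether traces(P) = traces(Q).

traces(P) ≠ traces(Q) — witness ⟨ca⟩

Reachable graph of P (4 states):
  s0 = c.a.d.(0 | 0) has moves =c=> s1
  s1 = a.d.(0 | 0) has moves =a=> s2
  s2 = d.(0 | 0) has moves =d=> s3
  s3 = 0 | 0 has moves ∅
Reachable graph of Q (4 states):
  t0 = c.c.d.(0 | 0) has moves =c=> t1
  t1 = c.d.(0 | 0) has moves =c=> t2
  t2 = d.(0 | 0) has moves =d=> t3
  t3 = 0 | 0 has moves ∅
Trace ⟨ca⟩ through P, begin at {s0}:
  after c @ step 1: {s1}
  after a @ step 2: {s2}
  ✓ P
Trace ⟨ca⟩ through Q, begin at {t0}:
  after c @ step 1: {t1}
  after a @ step 2: no successor for Q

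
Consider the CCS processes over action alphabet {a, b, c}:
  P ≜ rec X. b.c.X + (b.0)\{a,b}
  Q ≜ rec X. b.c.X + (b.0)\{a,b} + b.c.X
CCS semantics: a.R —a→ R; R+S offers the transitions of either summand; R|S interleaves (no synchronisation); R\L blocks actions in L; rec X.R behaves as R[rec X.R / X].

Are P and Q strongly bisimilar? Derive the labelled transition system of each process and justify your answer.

LTS(P): 2 reachable states
  m0 = rec X. b.c.X + (b.0)\{a,b} → —b→ m1
  m1 = c.(rec X. b.c.X + (b.0)\{a,b}) → —c→ m0
LTS(Q): 2 reachable states
  n0 = rec X. b.c.X + (b.0)\{a,b} + b.c.X → —b→ n1
  n1 = c.(rec X. b.c.X + (b.0)\{a,b} + b.c.X) → —c→ n0
Bisimilarity quotient blocks:
  B0 = {m0, n0}
  B1 = {m1, n1}
m0 ∈ B0, n0 ∈ B0 → same block

YES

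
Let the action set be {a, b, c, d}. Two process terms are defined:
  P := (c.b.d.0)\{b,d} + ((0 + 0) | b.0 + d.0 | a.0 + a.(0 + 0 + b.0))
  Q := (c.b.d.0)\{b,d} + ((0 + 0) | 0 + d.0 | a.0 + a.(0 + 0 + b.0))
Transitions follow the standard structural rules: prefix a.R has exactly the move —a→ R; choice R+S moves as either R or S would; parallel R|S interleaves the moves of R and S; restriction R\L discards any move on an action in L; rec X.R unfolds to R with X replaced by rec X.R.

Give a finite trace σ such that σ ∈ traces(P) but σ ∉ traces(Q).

Reachable graph of P (8 states):
  s0 = (c.b.d.0)\{b,d} + ((0 + 0) | b.0 + d.0 | a.0 + a.(0 + 0 + b.0)) | —a→ s1, —a→ s2, —b→ s3, —c→ s4, —d→ s5
  s1 = 0 + 0 + b.0 | —b→ s6
  s2 = d.0 | 0 | —d→ s7
  s3 = (0 + 0) | 0 | (no moves)
  s4 = (b.d.0)\{b,d} | (no moves)
  s5 = 0 | a.0 | —a→ s7
  s6 = 0 | (no moves)
  s7 = 0 | 0 | (no moves)
Reachable graph of Q (7 states):
  t0 = (c.b.d.0)\{b,d} + ((0 + 0) | 0 + d.0 | a.0 + a.(0 + 0 + b.0)) | —a→ t1, —a→ t2, —c→ t3, —d→ t4
  t1 = 0 + 0 + b.0 | —b→ t5
  t2 = d.0 | 0 | —d→ t6
  t3 = (b.d.0)\{b,d} | (no moves)
  t4 = 0 | a.0 | —a→ t6
  t5 = 0 | (no moves)
  t6 = 0 | 0 | (no moves)
Run σ = ⟨b⟩ on P: start {s0}
  after b @ step 1: {s3}
  P completes σ.
Run σ = ⟨b⟩ on Q: start {t0}
  after b @ step 1: ∅ (Q stuck)

b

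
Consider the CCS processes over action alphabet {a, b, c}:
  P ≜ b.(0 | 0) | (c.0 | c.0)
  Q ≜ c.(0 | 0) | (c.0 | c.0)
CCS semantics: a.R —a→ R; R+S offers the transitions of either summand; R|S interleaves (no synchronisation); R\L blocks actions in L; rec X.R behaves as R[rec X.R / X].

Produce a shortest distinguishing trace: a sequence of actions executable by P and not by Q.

b

LTS(P): 8 reachable states
  m0 = b.(0 | 0) | (c.0 | c.0) has moves -b-> m1, -c-> m2, -c-> m3
  m1 = 0 | 0 | (c.0 | c.0) has moves -c-> m4, -c-> m5
  m2 = b.(0 | 0) | (0 | c.0) has moves -b-> m4, -c-> m6
  m3 = b.(0 | 0) | (c.0 | 0) has moves -b-> m5, -c-> m6
  m4 = 0 | 0 | (0 | c.0) has moves -c-> m7
  m5 = 0 | 0 | (c.0 | 0) has moves -c-> m7
  m6 = b.(0 | 0) | (0 | 0) has moves -b-> m7
  m7 = 0 | 0 | (0 | 0) has moves ∅
LTS(Q): 8 reachable states
  n0 = c.(0 | 0) | (c.0 | c.0) has moves -c-> n1, -c-> n2, -c-> n3
  n1 = 0 | 0 | (c.0 | c.0) has moves -c-> n4, -c-> n5
  n2 = c.(0 | 0) | (0 | c.0) has moves -c-> n4, -c-> n6
  n3 = c.(0 | 0) | (c.0 | 0) has moves -c-> n5, -c-> n6
  n4 = 0 | 0 | (0 | c.0) has moves -c-> n7
  n5 = 0 | 0 | (c.0 | 0) has moves -c-> n7
  n6 = c.(0 | 0) | (0 | 0) has moves -c-> n7
  n7 = 0 | 0 | (0 | 0) has moves ∅
Run σ = ⟨b⟩ on P: start {m0}
  [1] b ⇒ {m1}
  P completes σ.
Run σ = ⟨b⟩ on Q: start {n0}
  [1] b ⇒ ∅ (Q stuck)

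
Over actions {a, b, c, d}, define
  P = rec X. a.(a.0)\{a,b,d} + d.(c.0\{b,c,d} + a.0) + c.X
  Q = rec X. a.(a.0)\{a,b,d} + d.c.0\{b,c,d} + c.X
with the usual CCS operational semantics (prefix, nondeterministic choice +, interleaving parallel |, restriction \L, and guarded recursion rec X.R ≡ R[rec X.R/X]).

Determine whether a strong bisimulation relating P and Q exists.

P ≁ Q

LTS(P): 5 reachable states
  u0 = rec X. a.(a.0)\{a,b,d} + d.(c.0\{b,c,d} + a.0) + c.X | --a--▸ u1, --c--▸ u0, --d--▸ u2
  u1 = (a.0)\{a,b,d} | ∅
  u2 = c.0\{b,c,d} + a.0 | --a--▸ u3, --c--▸ u4
  u3 = 0 | ∅
  u4 = 0\{b,c,d} | ∅
LTS(Q): 4 reachable states
  v0 = rec X. a.(a.0)\{a,b,d} + d.c.0\{b,c,d} + c.X | --a--▸ v1, --c--▸ v0, --d--▸ v2
  v1 = (a.0)\{a,b,d} | ∅
  v2 = c.0\{b,c,d} | --c--▸ v3
  v3 = 0\{b,c,d} | ∅
Partition-refinement fixed point:
  B0 = {u0}
  B1 = {u2}
  B2 = {u1, u3, u4, v1, v3}
  B3 = {v0}
  B4 = {v2}
u0 ∈ B0, v0 ∈ B3 → different blocks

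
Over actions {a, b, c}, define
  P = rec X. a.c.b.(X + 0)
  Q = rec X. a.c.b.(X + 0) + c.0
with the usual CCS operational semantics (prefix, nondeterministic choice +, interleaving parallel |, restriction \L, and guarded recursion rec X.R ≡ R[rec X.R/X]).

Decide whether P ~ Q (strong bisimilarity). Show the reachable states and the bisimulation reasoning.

P ≁ Q

P's transition system — 4 states:
  u0 = rec X. a.c.b.(X + 0) | -a-> u1
  u1 = c.b.((rec X. a.c.b.(X + 0)) + 0) | -c-> u2
  u2 = b.((rec X. a.c.b.(X + 0)) + 0) | -b-> u3
  u3 = (rec X. a.c.b.(X + 0)) + 0 | -a-> u1
Q's transition system — 5 states:
  v0 = rec X. a.c.b.(X + 0) + c.0 | -a-> v1, -c-> v2
  v1 = c.b.((rec X. a.c.b.(X + 0) + c.0) + 0) | -c-> v3
  v2 = 0 | ·
  v3 = b.((rec X. a.c.b.(X + 0) + c.0) + 0) | -b-> v4
  v4 = (rec X. a.c.b.(X + 0) + c.0) + 0 | -a-> v1, -c-> v2
Partition-refinement fixed point:
  B0 = {u0, u3}
  B1 = {u1}
  B2 = {u2}
  B3 = {v0, v4}
  B4 = {v1}
  B5 = {v3}
  B6 = {v2}
u0 ∈ B0, v0 ∈ B3 → different blocks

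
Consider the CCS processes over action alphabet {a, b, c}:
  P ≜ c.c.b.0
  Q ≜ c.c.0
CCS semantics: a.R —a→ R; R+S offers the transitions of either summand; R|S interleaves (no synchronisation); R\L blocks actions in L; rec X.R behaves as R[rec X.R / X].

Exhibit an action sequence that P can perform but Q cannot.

P's transition system — 4 states:
  s0 = c.c.b.0 | ··c··> s1
  s1 = c.b.0 | ··c··> s2
  s2 = b.0 | ··b··> s3
  s3 = 0 | stopped
Q's transition system — 3 states:
  t0 = c.c.0 | ··c··> t1
  t1 = c.0 | ··c··> t2
  t2 = 0 | stopped
Trace ⟨ccb⟩ through P, begin at {s0}:
  [1] c ⇒ {s1}
  [2] c ⇒ {s2}
  [3] b ⇒ {s3}
  P completes σ.
Trace ⟨ccb⟩ through Q, begin at {t0}:
  [1] c ⇒ {t1}
  [2] c ⇒ {t2}
  [3] b ⇒ ∅  — Q cannot continue

ccb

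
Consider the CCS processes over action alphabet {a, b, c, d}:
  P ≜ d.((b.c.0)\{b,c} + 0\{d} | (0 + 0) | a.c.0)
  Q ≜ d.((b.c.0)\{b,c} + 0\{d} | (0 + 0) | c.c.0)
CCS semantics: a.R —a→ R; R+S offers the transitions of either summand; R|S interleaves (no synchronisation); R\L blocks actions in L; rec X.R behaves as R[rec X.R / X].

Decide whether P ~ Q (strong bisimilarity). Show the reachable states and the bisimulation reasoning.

NO

Reachable graph of P (4 states):
  s0 = d.((b.c.0)\{b,c} + 0\{d} | (0 + 0) | a.c.0) ⊢ ··d··> s1
  s1 = (b.c.0)\{b,c} + 0\{d} | (0 + 0) | a.c.0 ⊢ ··a··> s2
  s2 = 0\{d} | (0 + 0) | c.0 ⊢ ··c··> s3
  s3 = 0\{d} | (0 + 0) | 0 ⊢ (no moves)
Reachable graph of Q (4 states):
  t0 = d.((b.c.0)\{b,c} + 0\{d} | (0 + 0) | c.c.0) ⊢ ··d··> t1
  t1 = (b.c.0)\{b,c} + 0\{d} | (0 + 0) | c.c.0 ⊢ ··c··> t2
  t2 = 0\{d} | (0 + 0) | c.0 ⊢ ··c··> t3
  t3 = 0\{d} | (0 + 0) | 0 ⊢ (no moves)
Bisimilarity quotient blocks:
  B0 = {s0}
  B1 = {s1}
  B2 = {s2, t2}
  B3 = {s3, t3}
  B4 = {t0}
  B5 = {t1}
s0 ∈ B0, t0 ∈ B4 → different blocks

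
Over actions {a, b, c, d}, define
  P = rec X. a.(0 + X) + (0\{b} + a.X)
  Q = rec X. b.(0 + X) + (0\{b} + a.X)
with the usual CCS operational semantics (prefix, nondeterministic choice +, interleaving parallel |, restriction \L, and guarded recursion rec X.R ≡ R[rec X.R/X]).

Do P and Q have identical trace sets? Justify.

Reachable graph of P (2 states):
  m0 = rec X. a.(0 + X) + (0\{b} + a.X) :: --a--▸ m0, --a--▸ m1
  m1 = 0 + (rec X. a.(0 + X) + (0\{b} + a.X)) :: --a--▸ m0, --a--▸ m1
Reachable graph of Q (2 states):
  n0 = rec X. b.(0 + X) + (0\{b} + a.X) :: --a--▸ n0, --b--▸ n1
  n1 = 0 + (rec X. b.(0 + X) + (0\{b} + a.X)) :: --a--▸ n0, --b--▸ n1
Run σ = ⟨b⟩ on Q: start {n0}
  step 1 (b): {n1}
  — Q admits the full trace.
Run σ = ⟨b⟩ on P: start {m0}
  step 1 (b): ∅ (P stuck)

traces(P) ≠ traces(Q) — witness ⟨b⟩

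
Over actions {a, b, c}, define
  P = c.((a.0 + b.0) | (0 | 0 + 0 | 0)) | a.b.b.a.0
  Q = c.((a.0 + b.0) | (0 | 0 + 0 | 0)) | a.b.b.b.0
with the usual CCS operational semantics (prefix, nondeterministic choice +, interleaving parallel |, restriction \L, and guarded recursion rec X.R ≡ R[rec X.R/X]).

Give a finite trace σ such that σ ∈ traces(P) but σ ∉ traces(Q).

abba

LTS(P): 15 reachable states
  u0 = c.((a.0 + b.0) | (0 | 0 + 0 | 0)) | a.b.b.a.0 ⊢ =a=> u1, =c=> u2
  u1 = c.((a.0 + b.0) | (0 | 0 + 0 | 0)) | b.b.a.0 ⊢ =b=> u3, =c=> u4
  u2 = (a.0 + b.0) | (0 | 0 + 0 | 0) | a.b.b.a.0 ⊢ =a=> u4, =a=> u5, =b=> u5
  u3 = c.((a.0 + b.0) | (0 | 0 + 0 | 0)) | b.a.0 ⊢ =b=> u6, =c=> u7
  u4 = (a.0 + b.0) | (0 | 0 + 0 | 0) | b.b.a.0 ⊢ =a=> u8, =b=> u7, =b=> u8
  u5 = 0 | (0 | 0 + 0 | 0) | a.b.b.a.0 ⊢ =a=> u8
  u6 = c.((a.0 + b.0) | (0 | 0 + 0 | 0)) | a.0 ⊢ =a=> u9, =c=> u10
  u7 = (a.0 + b.0) | (0 | 0 + 0 | 0) | b.a.0 ⊢ =a=> u11, =b=> u10, =b=> u11
  u8 = 0 | (0 | 0 + 0 | 0) | b.b.a.0 ⊢ =b=> u11
  u9 = c.((a.0 + b.0) | (0 | 0 + 0 | 0)) | 0 ⊢ =c=> u12
  u10 = (a.0 + b.0) | (0 | 0 + 0 | 0) | a.0 ⊢ =a=> u12, =a=> u13, =b=> u13
  u11 = 0 | (0 | 0 + 0 | 0) | b.a.0 ⊢ =b=> u13
  u12 = (a.0 + b.0) | (0 | 0 + 0 | 0) | 0 ⊢ =a=> u14, =b=> u14
  u13 = 0 | (0 | 0 + 0 | 0) | a.0 ⊢ =a=> u14
  u14 = 0 | (0 | 0 + 0 | 0) | 0 ⊢ ∅
LTS(Q): 15 reachable states
  v0 = c.((a.0 + b.0) | (0 | 0 + 0 | 0)) | a.b.b.b.0 ⊢ =a=> v1, =c=> v2
  v1 = c.((a.0 + b.0) | (0 | 0 + 0 | 0)) | b.b.b.0 ⊢ =b=> v3, =c=> v4
  v2 = (a.0 + b.0) | (0 | 0 + 0 | 0) | a.b.b.b.0 ⊢ =a=> v4, =a=> v5, =b=> v5
  v3 = c.((a.0 + b.0) | (0 | 0 + 0 | 0)) | b.b.0 ⊢ =b=> v6, =c=> v7
  v4 = (a.0 + b.0) | (0 | 0 + 0 | 0) | b.b.b.0 ⊢ =a=> v8, =b=> v7, =b=> v8
  v5 = 0 | (0 | 0 + 0 | 0) | a.b.b.b.0 ⊢ =a=> v8
  v6 = c.((a.0 + b.0) | (0 | 0 + 0 | 0)) | b.0 ⊢ =b=> v9, =c=> v10
  v7 = (a.0 + b.0) | (0 | 0 + 0 | 0) | b.b.0 ⊢ =a=> v11, =b=> v10, =b=> v11
  v8 = 0 | (0 | 0 + 0 | 0) | b.b.b.0 ⊢ =b=> v11
  v9 = c.((a.0 + b.0) | (0 | 0 + 0 | 0)) | 0 ⊢ =c=> v12
  v10 = (a.0 + b.0) | (0 | 0 + 0 | 0) | b.0 ⊢ =a=> v13, =b=> v12, =b=> v13
  v11 = 0 | (0 | 0 + 0 | 0) | b.b.0 ⊢ =b=> v13
  v12 = (a.0 + b.0) | (0 | 0 + 0 | 0) | 0 ⊢ =a=> v14, =b=> v14
  v13 = 0 | (0 | 0 + 0 | 0) | b.0 ⊢ =b=> v14
  v14 = 0 | (0 | 0 + 0 | 0) | 0 ⊢ ∅
Executing abba from P (initial set {u0}):
  step 1 (a): {u1}
  step 2 (b): {u3}
  step 3 (b): {u6}
  step 4 (a): {u9}
  P completes σ.
Executing abba from Q (initial set {v0}):
  step 1 (a): {v1}
  step 2 (b): {v3}
  step 3 (b): {v6}
  step 4 (a): no successor for Q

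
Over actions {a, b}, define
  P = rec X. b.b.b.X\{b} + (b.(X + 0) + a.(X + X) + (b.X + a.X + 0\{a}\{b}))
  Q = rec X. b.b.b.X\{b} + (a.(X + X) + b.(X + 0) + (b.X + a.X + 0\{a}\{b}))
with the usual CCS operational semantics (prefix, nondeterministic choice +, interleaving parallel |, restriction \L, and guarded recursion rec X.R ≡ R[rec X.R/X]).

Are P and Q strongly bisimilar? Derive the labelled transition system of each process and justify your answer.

LTS(P): 7 reachable states
  p0 = rec X. b.b.b.X\{b} + (b.(X + 0) + a.(X + X) + (b.X + a.X + 0\{a}\{b})) :: --a--▸ p0, --a--▸ p1, --b--▸ p0, --b--▸ p2, --b--▸ p3
  p1 = (rec X. b.b.b.X\{b} + (b.(X + 0) + a.(X + X) + (b.X + a.X + 0\{a}\{b}))) + (rec X. b.b.b.X\{b} + (b.(X + 0) + a.(X + X) + (b.X + a.X + 0\{a}\{b}))) :: --a--▸ p0, --a--▸ p1, --b--▸ p0, --b--▸ p2, --b--▸ p3
  p2 = (rec X. b.b.b.X\{b} + (b.(X + 0) + a.(X + X) + (b.X + a.X + 0\{a}\{b}))) + 0 :: --a--▸ p0, --a--▸ p1, --b--▸ p0, --b--▸ p2, --b--▸ p3
  p3 = b.b.(rec X. b.b.b.X\{b} + (b.(X + 0) + a.(X + X) + (b.X + a.X + 0\{a}\{b})))\{b} :: --b--▸ p4
  p4 = b.(rec X. b.b.b.X\{b} + (b.(X + 0) + a.(X + X) + (b.X + a.X + 0\{a}\{b})))\{b} :: --b--▸ p5
  p5 = (rec X. b.b.b.X\{b} + (b.(X + 0) + a.(X + X) + (b.X + a.X + 0\{a}\{b})))\{b} :: --a--▸ p5, --a--▸ p6
  p6 = ((rec X. b.b.b.X\{b} + (b.(X + 0) + a.(X + X) + (b.X + a.X + 0\{a}\{b}))) + (rec X. b.b.b.X\{b} + (b.(X + 0) + a.(X + X) + (b.X + a.X + 0\{a}\{b}))))\{b} :: --a--▸ p5, --a--▸ p6
LTS(Q): 7 reachable states
  q0 = rec X. b.b.b.X\{b} + (a.(X + X) + b.(X + 0) + (b.X + a.X + 0\{a}\{b})) :: --a--▸ q0, --a--▸ q1, --b--▸ q0, --b--▸ q2, --b--▸ q3
  q1 = (rec X. b.b.b.X\{b} + (a.(X + X) + b.(X + 0) + (b.X + a.X + 0\{a}\{b}))) + (rec X. b.b.b.X\{b} + (a.(X + X) + b.(X + 0) + (b.X + a.X + 0\{a}\{b}))) :: --a--▸ q0, --a--▸ q1, --b--▸ q0, --b--▸ q2, --b--▸ q3
  q2 = (rec X. b.b.b.X\{b} + (a.(X + X) + b.(X + 0) + (b.X + a.X + 0\{a}\{b}))) + 0 :: --a--▸ q0, --a--▸ q1, --b--▸ q0, --b--▸ q2, --b--▸ q3
  q3 = b.b.(rec X. b.b.b.X\{b} + (a.(X + X) + b.(X + 0) + (b.X + a.X + 0\{a}\{b})))\{b} :: --b--▸ q4
  q4 = b.(rec X. b.b.b.X\{b} + (a.(X + X) + b.(X + 0) + (b.X + a.X + 0\{a}\{b})))\{b} :: --b--▸ q5
  q5 = (rec X. b.b.b.X\{b} + (a.(X + X) + b.(X + 0) + (b.X + a.X + 0\{a}\{b})))\{b} :: --a--▸ q5, --a--▸ q6
  q6 = ((rec X. b.b.b.X\{b} + (a.(X + X) + b.(X + 0) + (b.X + a.X + 0\{a}\{b}))) + (rec X. b.b.b.X\{b} + (a.(X + X) + b.(X + 0) + (b.X + a.X + 0\{a}\{b}))))\{b} :: --a--▸ q5, --a--▸ q6
Bisimilarity quotient blocks:
  B0 = {p0, p1, p2, q0, q1, q2}
  B1 = {p3, q3}
  B2 = {p4, q4}
  B3 = {p5, p6, q5, q6}
p0 ∈ B0, q0 ∈ B0 → same block

P ~ Q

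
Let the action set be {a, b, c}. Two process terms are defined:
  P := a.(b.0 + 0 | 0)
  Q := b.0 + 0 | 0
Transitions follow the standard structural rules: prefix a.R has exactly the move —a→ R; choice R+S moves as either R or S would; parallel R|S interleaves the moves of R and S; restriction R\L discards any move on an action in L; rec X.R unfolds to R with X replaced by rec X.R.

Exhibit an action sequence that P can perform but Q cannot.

P's transition system — 3 states:
  m0 = a.(b.0 + 0 | 0) ⊢ —a→ m1
  m1 = b.0 + 0 | 0 ⊢ —b→ m2
  m2 = 0 ⊢ ∅
Q's transition system — 2 states:
  n0 = b.0 + 0 | 0 ⊢ —b→ n1
  n1 = 0 ⊢ ∅
Executing a from P (initial set {m0}):
  [1] a ⇒ {m1}
  ✓ P
Executing a from Q (initial set {n0}):
  [1] a ⇒ ∅ (Q stuck)

a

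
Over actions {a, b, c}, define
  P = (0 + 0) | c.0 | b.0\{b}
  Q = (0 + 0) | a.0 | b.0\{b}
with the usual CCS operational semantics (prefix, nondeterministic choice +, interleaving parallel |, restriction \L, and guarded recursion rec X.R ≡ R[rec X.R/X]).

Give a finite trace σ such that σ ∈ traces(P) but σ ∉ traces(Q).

c

Reachable graph of P (4 states):
  p0 = (0 + 0) | c.0 | b.0\{b} → --b--▸ p1, --c--▸ p2
  p1 = (0 + 0) | c.0 | 0\{b} → --c--▸ p3
  p2 = (0 + 0) | 0 | b.0\{b} → --b--▸ p3
  p3 = (0 + 0) | 0 | 0\{b} → ·
Reachable graph of Q (4 states):
  q0 = (0 + 0) | a.0 | b.0\{b} → --a--▸ q1, --b--▸ q2
  q1 = (0 + 0) | 0 | b.0\{b} → --b--▸ q3
  q2 = (0 + 0) | a.0 | 0\{b} → --a--▸ q3
  q3 = (0 + 0) | 0 | 0\{b} → ·
Run σ = ⟨c⟩ on P: start {p0}
  step 1 (c): {p2}
  — P admits the full trace.
Run σ = ⟨c⟩ on Q: start {q0}
  step 1 (c): ∅ (Q stuck)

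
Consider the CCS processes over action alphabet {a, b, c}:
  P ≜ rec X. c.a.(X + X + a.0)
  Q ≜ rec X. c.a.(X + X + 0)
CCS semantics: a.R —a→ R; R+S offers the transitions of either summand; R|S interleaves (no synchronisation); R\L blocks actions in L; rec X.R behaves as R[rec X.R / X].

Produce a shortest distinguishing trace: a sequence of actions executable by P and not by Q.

caa

LTS(P): 4 reachable states
  p0 = rec X. c.a.(X + X + a.0) ⊢ --c--▸ p1
  p1 = a.((rec X. c.a.(X + X + a.0)) + (rec X. c.a.(X + X + a.0)) + a.0) ⊢ --a--▸ p2
  p2 = (rec X. c.a.(X + X + a.0)) + (rec X. c.a.(X + X + a.0)) + a.0 ⊢ --a--▸ p3, --c--▸ p1
  p3 = 0 ⊢ (no moves)
LTS(Q): 3 reachable states
  q0 = rec X. c.a.(X + X + 0) ⊢ --c--▸ q1
  q1 = a.((rec X. c.a.(X + X + 0)) + (rec X. c.a.(X + X + 0)) + 0) ⊢ --a--▸ q2
  q2 = (rec X. c.a.(X + X + 0)) + (rec X. c.a.(X + X + 0)) + 0 ⊢ --c--▸ q1
Run σ = ⟨caa⟩ on P: start {p0}
  step 1 (c): {p1}
  step 2 (a): {p2}
  step 3 (a): {p3}
  ✓ P
Run σ = ⟨caa⟩ on Q: start {q0}
  step 1 (c): {q1}
  step 2 (a): {q2}
  step 3 (a): ∅ (Q stuck)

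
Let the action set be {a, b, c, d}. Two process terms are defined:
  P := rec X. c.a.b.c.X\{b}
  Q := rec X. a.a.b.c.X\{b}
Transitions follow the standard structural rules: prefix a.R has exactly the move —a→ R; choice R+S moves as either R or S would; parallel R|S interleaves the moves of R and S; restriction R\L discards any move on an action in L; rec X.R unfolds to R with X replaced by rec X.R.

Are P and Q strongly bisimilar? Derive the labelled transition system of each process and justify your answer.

LTS(P): 7 reachable states
  m0 = rec X. c.a.b.c.X\{b} → =c=> m1
  m1 = a.b.c.(rec X. c.a.b.c.X\{b})\{b} → =a=> m2
  m2 = b.c.(rec X. c.a.b.c.X\{b})\{b} → =b=> m3
  m3 = c.(rec X. c.a.b.c.X\{b})\{b} → =c=> m4
  m4 = (rec X. c.a.b.c.X\{b})\{b} → =c=> m5
  m5 = (a.b.c.(rec X. c.a.b.c.X\{b})\{b})\{b} → =a=> m6
  m6 = (b.c.(rec X. c.a.b.c.X\{b})\{b})\{b} → ·
LTS(Q): 7 reachable states
  n0 = rec X. a.a.b.c.X\{b} → =a=> n1
  n1 = a.b.c.(rec X. a.a.b.c.X\{b})\{b} → =a=> n2
  n2 = b.c.(rec X. a.a.b.c.X\{b})\{b} → =b=> n3
  n3 = c.(rec X. a.a.b.c.X\{b})\{b} → =c=> n4
  n4 = (rec X. a.a.b.c.X\{b})\{b} → =a=> n5
  n5 = (a.b.c.(rec X. a.a.b.c.X\{b})\{b})\{b} → =a=> n6
  n6 = (b.c.(rec X. a.a.b.c.X\{b})\{b})\{b} → ·
Bisimilarity quotient blocks:
  B0 = {m0}
  B1 = {m1}
  B2 = {m2}
  B3 = {m3}
  B4 = {m4}
  B5 = {m5, n5}
  B6 = {m6, n6}
  B7 = {n0}
  B8 = {n1}
  B9 = {n2}
  B10 = {n3}
  B11 = {n4}
m0 ∈ B0, n0 ∈ B7 → different blocks

P ≁ Q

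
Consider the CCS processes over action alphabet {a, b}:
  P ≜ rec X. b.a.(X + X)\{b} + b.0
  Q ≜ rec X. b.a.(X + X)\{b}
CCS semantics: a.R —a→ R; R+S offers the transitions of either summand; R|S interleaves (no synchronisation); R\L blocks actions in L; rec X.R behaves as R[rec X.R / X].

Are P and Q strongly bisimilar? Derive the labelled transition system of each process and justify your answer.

P ≁ Q

Reachable graph of P (4 states):
  m0 = rec X. b.a.(X + X)\{b} + b.0 ⊢ —b→ m1, —b→ m2
  m1 = 0 ⊢ (no moves)
  m2 = a.((rec X. b.a.(X + X)\{b} + b.0) + (rec X. b.a.(X + X)\{b} + b.0))\{b} ⊢ —a→ m3
  m3 = ((rec X. b.a.(X + X)\{b} + b.0) + (rec X. b.a.(X + X)\{b} + b.0))\{b} ⊢ (no moves)
Reachable graph of Q (3 states):
  n0 = rec X. b.a.(X + X)\{b} ⊢ —b→ n1
  n1 = a.((rec X. b.a.(X + X)\{b}) + (rec X. b.a.(X + X)\{b}))\{b} ⊢ —a→ n2
  n2 = ((rec X. b.a.(X + X)\{b}) + (rec X. b.a.(X + X)\{b}))\{b} ⊢ (no moves)
Partition-refinement fixed point:
  B0 = {m0}
  B1 = {m2, n1}
  B2 = {m1, m3, n2}
  B3 = {n0}
m0 ∈ B0, n0 ∈ B3 → different blocks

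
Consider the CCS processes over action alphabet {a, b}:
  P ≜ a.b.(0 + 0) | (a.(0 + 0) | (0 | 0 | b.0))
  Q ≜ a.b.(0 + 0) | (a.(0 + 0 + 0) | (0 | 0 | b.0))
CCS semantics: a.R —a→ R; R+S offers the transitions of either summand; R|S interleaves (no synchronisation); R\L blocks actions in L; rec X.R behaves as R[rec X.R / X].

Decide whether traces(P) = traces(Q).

LTS(P): 12 reachable states
  s0 = a.b.(0 + 0) | (a.(0 + 0) | (0 | 0 | b.0)) ⊢ =a=> s1, =a=> s2, =b=> s3
  s1 = a.b.(0 + 0) | ((0 + 0) | (0 | 0 | b.0)) ⊢ =a=> s4, =b=> s5
  s2 = b.(0 + 0) | (a.(0 + 0) | (0 | 0 | b.0)) ⊢ =a=> s4, =b=> s6, =b=> s7
  s3 = a.b.(0 + 0) | (a.(0 + 0) | (0 | 0 | 0)) ⊢ =a=> s5, =a=> s7
  s4 = b.(0 + 0) | ((0 + 0) | (0 | 0 | b.0)) ⊢ =b=> s8, =b=> s9
  s5 = a.b.(0 + 0) | ((0 + 0) | (0 | 0 | 0)) ⊢ =a=> s9
  s6 = (0 + 0) | (a.(0 + 0) | (0 | 0 | b.0)) ⊢ =a=> s8, =b=> s10
  s7 = b.(0 + 0) | (a.(0 + 0) | (0 | 0 | 0)) ⊢ =a=> s9, =b=> s10
  s8 = (0 + 0) | ((0 + 0) | (0 | 0 | b.0)) ⊢ =b=> s11
  s9 = b.(0 + 0) | ((0 + 0) | (0 | 0 | 0)) ⊢ =b=> s11
  s10 = (0 + 0) | (a.(0 + 0) | (0 | 0 | 0)) ⊢ =a=> s11
  s11 = (0 + 0) | ((0 + 0) | (0 | 0 | 0)) ⊢ ·
LTS(Q): 12 reachable states
  t0 = a.b.(0 + 0) | (a.(0 + 0 + 0) | (0 | 0 | b.0)) ⊢ =a=> t1, =a=> t2, =b=> t3
  t1 = a.b.(0 + 0) | ((0 + 0 + 0) | (0 | 0 | b.0)) ⊢ =a=> t4, =b=> t5
  t2 = b.(0 + 0) | (a.(0 + 0 + 0) | (0 | 0 | b.0)) ⊢ =a=> t4, =b=> t6, =b=> t7
  t3 = a.b.(0 + 0) | (a.(0 + 0 + 0) | (0 | 0 | 0)) ⊢ =a=> t5, =a=> t7
  t4 = b.(0 + 0) | ((0 + 0 + 0) | (0 | 0 | b.0)) ⊢ =b=> t8, =b=> t9
  t5 = a.b.(0 + 0) | ((0 + 0 + 0) | (0 | 0 | 0)) ⊢ =a=> t9
  t6 = (0 + 0) | (a.(0 + 0 + 0) | (0 | 0 | b.0)) ⊢ =a=> t8, =b=> t10
  t7 = b.(0 + 0) | (a.(0 + 0 + 0) | (0 | 0 | 0)) ⊢ =a=> t9, =b=> t10
  t8 = (0 + 0) | ((0 + 0 + 0) | (0 | 0 | b.0)) ⊢ =b=> t11
  t9 = b.(0 + 0) | ((0 + 0 + 0) | (0 | 0 | 0)) ⊢ =b=> t11
  t10 = (0 + 0) | (a.(0 + 0 + 0) | (0 | 0 | 0)) ⊢ =a=> t11
  t11 = (0 + 0) | ((0 + 0 + 0) | (0 | 0 | 0)) ⊢ ·
Partition-refinement fixed point:
  B0 = {s0, t0}
  B1 = {s2, t2}
  B2 = {s6, s7, t6, t7}
  B3 = {s10, t10}
  B4 = {s11, t11}
  B5 = {s8, s9, t8, t9}
  B6 = {s4, t4}
  B7 = {s3, t3}
  B8 = {s5, t5}
  B9 = {s1, t1}
s0 ∈ B0, t0 ∈ B0 → same block
Bisimilar ⇒ trace-equivalent.

traces(P) = traces(Q)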